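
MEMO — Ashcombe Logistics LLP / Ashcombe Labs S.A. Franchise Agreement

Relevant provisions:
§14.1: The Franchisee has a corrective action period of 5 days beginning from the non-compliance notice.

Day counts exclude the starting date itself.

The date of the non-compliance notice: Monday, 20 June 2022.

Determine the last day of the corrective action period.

The last day of the corrective action period: 20 June 2022 + 5 days = 25 June 2022.

25 June 2022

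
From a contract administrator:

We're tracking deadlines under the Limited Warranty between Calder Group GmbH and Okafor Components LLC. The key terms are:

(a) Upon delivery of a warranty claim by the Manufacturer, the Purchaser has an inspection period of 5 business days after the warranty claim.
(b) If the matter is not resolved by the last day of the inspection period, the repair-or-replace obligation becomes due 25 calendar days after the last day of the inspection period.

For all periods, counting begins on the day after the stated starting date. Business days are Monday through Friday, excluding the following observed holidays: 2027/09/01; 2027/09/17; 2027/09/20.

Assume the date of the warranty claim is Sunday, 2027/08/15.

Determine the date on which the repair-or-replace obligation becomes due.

2027/09/14

From Sunday, 2027/08/15, 5 business days (Aug 16, Aug 17, Aug 18, Aug 19, Aug 20, skipping weekends) brings us to Friday, 2027/08/20, which is the last day of the inspection period.
The date on which the repair-or-replace obligation becomes due: 2027/08/20 + 25 days = 2027/09/14.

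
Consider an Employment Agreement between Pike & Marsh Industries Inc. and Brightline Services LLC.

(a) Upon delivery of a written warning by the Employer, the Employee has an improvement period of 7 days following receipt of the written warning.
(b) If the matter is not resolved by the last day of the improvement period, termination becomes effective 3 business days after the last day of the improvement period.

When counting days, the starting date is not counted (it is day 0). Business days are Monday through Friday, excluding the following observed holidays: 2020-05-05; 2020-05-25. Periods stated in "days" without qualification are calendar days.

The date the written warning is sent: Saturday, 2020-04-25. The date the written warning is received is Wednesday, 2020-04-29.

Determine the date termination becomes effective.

2020-05-11

The last day of the improvement period: 2020-04-29 + 7 days = 2020-05-06.
From Wednesday, 2020-05-06, 3 business days (May 7, May 8, May 11, skipping weekends) brings us to Monday, 2020-05-11, which is the date termination becomes effective.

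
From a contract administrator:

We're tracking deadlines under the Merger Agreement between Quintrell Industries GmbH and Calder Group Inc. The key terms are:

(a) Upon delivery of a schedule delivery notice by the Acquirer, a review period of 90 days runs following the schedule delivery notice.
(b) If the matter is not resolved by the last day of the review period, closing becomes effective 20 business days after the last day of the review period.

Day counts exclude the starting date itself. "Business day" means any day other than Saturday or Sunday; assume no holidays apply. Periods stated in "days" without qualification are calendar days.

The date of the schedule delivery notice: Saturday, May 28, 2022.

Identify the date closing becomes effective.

Sep 23, 2022

Adding 90 calendar days to May 28, 2022 gives Aug 26, 2022, which is the last day of the review period.
The date closing becomes effective: counting 20 business days from Friday, Aug 26, 2022 (Aug 29, Aug 30, Aug 31, Sep 1, …, Sep 21, Sep 22, Sep 23, skipping weekends) reaches Friday, Sep 23, 2022.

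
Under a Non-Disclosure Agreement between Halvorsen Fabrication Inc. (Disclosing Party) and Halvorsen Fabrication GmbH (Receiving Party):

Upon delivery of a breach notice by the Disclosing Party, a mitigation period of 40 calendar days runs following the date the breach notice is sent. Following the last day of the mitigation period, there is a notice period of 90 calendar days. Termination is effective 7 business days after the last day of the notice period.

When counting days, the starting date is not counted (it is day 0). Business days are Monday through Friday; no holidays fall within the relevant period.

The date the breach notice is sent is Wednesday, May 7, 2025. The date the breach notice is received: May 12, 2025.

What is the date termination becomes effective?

The last day of the mitigation period: 40 calendar days after May 7, 2025 is Jun 16, 2025.
Adding 90 calendar days to Jun 16, 2025 gives Sep 14, 2025, which is the last day of the notice period.
The date termination becomes effective: counting 7 business days from Sunday, Sep 14, 2025 (Sep 15, Sep 16, Sep 17, Sep 18, Sep 19, Sep 22, Sep 23, skipping weekends) reaches Tuesday, Sep 23, 2025.

Sep 23, 2025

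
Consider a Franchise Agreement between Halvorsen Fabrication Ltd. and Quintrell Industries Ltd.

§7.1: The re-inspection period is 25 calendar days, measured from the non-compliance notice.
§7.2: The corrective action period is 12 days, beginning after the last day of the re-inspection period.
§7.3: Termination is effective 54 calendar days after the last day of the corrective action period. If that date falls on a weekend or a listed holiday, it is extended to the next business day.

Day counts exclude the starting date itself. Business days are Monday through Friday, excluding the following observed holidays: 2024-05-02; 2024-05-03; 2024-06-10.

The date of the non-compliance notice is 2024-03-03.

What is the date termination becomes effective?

2024-06-03

The last day of the re-inspection period: 25 calendar days after 2024-03-03 is 2024-03-28.
The last day of the corrective action period: 12 calendar days after 2024-03-28 is 2024-04-09.
Adding 54 calendar days to 2024-04-09 gives 2024-06-02, which is the date termination becomes effective. That falls on a Sunday, so it rolls to the next business day, Monday, 2024-06-03.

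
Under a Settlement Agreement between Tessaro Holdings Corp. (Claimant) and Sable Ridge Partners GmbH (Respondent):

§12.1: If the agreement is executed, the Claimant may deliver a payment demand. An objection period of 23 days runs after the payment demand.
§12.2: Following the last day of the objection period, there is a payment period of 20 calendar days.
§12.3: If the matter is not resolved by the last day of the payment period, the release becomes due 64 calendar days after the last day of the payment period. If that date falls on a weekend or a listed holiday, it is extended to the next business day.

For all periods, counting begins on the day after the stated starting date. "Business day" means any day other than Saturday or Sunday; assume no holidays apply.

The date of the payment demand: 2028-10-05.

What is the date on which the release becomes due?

2029-01-22

The last day of the objection period: 2028-10-05 + 23 days = 2028-10-28.
The last day of the payment period: 20 calendar days after 2028-10-28 is 2028-11-17.
Adding 64 calendar days to 2028-11-17 gives 2029-01-20, which is the date on which the release becomes due. That falls on a Saturday, so it rolls to the next business day, Monday, 2029-01-22.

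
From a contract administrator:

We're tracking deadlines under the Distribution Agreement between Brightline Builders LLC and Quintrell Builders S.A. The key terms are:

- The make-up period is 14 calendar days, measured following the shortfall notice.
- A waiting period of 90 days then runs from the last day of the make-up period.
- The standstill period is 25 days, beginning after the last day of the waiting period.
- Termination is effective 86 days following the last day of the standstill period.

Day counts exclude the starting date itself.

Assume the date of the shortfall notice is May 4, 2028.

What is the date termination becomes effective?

December 5, 2028

Adding 14 calendar days to May 4, 2028 gives May 18, 2028, which is the last day of the make-up period.
Adding 90 calendar days to May 18, 2028 gives August 16, 2028, which is the last day of the waiting period.
The last day of the standstill period: August 16, 2028 + 25 days = September 10, 2028.
The date termination becomes effective: September 10, 2028 + 86 days = December 5, 2028.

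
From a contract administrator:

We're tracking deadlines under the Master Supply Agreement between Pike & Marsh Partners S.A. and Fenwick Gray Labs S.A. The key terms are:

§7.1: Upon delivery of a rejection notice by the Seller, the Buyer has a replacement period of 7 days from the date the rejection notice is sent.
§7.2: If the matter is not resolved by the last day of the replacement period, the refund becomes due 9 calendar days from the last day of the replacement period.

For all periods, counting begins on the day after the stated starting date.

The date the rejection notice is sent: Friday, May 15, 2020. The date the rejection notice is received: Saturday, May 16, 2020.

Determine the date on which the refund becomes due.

May 31, 2020

Adding 7 calendar days to May 15, 2020 gives May 22, 2020, which is the last day of the replacement period.
The date on which the refund becomes due: May 22, 2020 + 9 days = May 31, 2020.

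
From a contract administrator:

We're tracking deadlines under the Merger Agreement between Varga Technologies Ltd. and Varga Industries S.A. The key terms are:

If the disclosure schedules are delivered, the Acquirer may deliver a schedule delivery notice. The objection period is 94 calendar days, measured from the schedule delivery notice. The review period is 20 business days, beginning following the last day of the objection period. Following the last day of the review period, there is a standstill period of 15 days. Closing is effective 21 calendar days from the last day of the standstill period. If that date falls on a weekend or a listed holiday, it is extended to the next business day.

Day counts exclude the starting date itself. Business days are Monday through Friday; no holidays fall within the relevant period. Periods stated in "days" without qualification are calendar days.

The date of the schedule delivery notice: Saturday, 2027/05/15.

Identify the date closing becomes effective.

2027/10/20

The last day of the objection period: 2027/05/15 + 94 days = 2027/08/17.
The last day of the review period: counting 20 business days from Tuesday, 2027/08/17 (Aug 18, Aug 19, Aug 20, Aug 23, …, Sep 10, Sep 13, Sep 14, skipping weekends) reaches Tuesday, 2027/09/14.
The last day of the standstill period: 2027/09/14 + 15 days = 2027/09/29.
Adding 21 calendar days to 2027/09/29 gives 2027/10/20, which is the date closing becomes effective. 2027/10/20 is a Wednesday, so no roll-forward applies.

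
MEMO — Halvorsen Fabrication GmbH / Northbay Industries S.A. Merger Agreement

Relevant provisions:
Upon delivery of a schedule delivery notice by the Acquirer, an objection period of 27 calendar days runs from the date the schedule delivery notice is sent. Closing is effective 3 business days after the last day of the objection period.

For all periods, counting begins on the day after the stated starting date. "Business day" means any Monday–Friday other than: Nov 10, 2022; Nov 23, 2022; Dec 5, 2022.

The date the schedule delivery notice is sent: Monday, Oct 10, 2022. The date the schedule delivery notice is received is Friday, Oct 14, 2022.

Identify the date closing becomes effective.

The last day of the objection period: Oct 10, 2022 + 27 days = Nov 6, 2022.
From Sunday, Nov 6, 2022, 3 business days (Nov 7, Nov 8, Nov 9, skipping weekends) brings us to Wednesday, Nov 9, 2022, which is the date closing becomes effective.

Nov 9, 2022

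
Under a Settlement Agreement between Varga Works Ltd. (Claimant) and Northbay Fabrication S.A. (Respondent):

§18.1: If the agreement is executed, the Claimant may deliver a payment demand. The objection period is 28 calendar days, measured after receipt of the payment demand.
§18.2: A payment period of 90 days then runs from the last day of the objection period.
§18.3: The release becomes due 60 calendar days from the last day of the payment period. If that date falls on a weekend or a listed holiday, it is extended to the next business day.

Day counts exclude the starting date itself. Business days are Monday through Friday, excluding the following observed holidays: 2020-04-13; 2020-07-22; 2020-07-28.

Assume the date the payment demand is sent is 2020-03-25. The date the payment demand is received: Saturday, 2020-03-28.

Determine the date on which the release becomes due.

2020-09-22

Adding 28 calendar days to 2020-03-28 gives 2020-04-25, which is the last day of the objection period.
The last day of the payment period: 2020-04-25 + 90 days = 2020-07-24.
Adding 60 calendar days to 2020-07-24 gives 2020-09-22, which is the date on which the release becomes due. 2020-09-22 is a Tuesday and is not a listed holiday, so no roll-forward applies.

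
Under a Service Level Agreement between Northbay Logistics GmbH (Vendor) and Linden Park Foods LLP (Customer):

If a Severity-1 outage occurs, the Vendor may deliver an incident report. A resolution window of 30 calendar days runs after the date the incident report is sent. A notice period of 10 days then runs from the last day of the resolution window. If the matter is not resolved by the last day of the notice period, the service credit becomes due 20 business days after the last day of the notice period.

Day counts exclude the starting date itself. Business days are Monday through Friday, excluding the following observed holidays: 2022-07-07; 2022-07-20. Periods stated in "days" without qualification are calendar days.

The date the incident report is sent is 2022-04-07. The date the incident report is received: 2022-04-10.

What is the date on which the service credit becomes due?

2022-06-14

The last day of the resolution window: 2022-04-07 + 30 days = 2022-05-07.
The last day of the notice period: 10 calendar days after 2022-05-07 is 2022-05-17.
From Tuesday, 2022-05-17, 20 business days (May 18, May 19, May 20, May 23, …, Jun 10, Jun 13, Jun 14, skipping weekends) brings us to Tuesday, 2022-06-14, which is the date on which the service credit becomes due.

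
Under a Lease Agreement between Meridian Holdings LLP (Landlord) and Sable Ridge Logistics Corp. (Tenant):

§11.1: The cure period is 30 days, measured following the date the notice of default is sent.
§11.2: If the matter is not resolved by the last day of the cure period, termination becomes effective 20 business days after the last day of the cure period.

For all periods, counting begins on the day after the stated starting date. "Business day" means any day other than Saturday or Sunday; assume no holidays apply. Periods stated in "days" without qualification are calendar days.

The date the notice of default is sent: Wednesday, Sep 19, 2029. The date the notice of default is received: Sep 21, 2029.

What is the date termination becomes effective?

Adding 30 calendar days to Sep 19, 2029 gives Oct 19, 2029, which is the last day of the cure period.
From Friday, Oct 19, 2029, 20 business days (Oct 22, Oct 23, Oct 24, Oct 25, …, Nov 14, Nov 15, Nov 16, skipping weekends) brings us to Friday, Nov 16, 2029, which is the date termination becomes effective.

Nov 16, 2029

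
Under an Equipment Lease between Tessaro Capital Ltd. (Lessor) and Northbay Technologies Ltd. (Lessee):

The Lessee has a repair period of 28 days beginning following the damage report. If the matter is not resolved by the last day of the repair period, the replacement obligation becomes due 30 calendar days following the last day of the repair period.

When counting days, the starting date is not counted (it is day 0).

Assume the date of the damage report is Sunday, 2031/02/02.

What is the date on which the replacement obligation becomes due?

The last day of the repair period: 2031/02/02 + 28 days = 2031/03/02.
The date on which the replacement obligation becomes due: 2031/03/02 + 30 days = 2031/04/01.

2031/04/01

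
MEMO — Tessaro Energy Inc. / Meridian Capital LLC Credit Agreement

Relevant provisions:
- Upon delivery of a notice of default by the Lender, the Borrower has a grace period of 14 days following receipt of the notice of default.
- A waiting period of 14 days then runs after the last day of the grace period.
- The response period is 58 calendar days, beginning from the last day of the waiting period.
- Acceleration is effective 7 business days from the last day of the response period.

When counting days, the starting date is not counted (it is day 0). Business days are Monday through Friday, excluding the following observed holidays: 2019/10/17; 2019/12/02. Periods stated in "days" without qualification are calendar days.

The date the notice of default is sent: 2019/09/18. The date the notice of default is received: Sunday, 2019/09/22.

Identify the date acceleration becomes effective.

2019/12/26

The last day of the grace period: 2019/09/22 + 14 days = 2019/10/06.
Adding 14 calendar days to 2019/10/06 gives 2019/10/20, which is the last day of the waiting period.
The last day of the response period: 2019/10/20 + 58 days = 2019/12/17.
The date acceleration becomes effective: counting 7 business days from Tuesday, 2019/12/17 (Dec 18, Dec 19, Dec 20, Dec 23, Dec 24, Dec 25, Dec 26, skipping weekends) reaches Thursday, 2019/12/26.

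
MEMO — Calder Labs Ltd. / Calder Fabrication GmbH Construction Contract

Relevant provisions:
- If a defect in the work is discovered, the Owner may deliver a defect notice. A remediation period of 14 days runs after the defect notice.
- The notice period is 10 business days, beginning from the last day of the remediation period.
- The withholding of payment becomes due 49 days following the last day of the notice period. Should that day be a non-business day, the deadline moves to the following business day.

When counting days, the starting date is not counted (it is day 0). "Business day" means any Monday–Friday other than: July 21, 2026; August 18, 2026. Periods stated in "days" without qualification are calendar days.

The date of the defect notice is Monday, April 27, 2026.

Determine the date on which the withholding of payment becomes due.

The last day of the remediation period: April 27, 2026 + 14 days = May 11, 2026.
The last day of the notice period: 10 business days after Monday, May 11, 2026, skipping weekends — May 12, May 13, May 14, May 15, May 18, May 19, May 20, May 21, May 22, May 25 — lands on Monday, May 25, 2026.
The date on which the withholding of payment becomes due: 49 calendar days after May 25, 2026 is July 13, 2026. July 13, 2026 is a Monday and is not a listed holiday, so no roll-forward applies.

July 13, 2026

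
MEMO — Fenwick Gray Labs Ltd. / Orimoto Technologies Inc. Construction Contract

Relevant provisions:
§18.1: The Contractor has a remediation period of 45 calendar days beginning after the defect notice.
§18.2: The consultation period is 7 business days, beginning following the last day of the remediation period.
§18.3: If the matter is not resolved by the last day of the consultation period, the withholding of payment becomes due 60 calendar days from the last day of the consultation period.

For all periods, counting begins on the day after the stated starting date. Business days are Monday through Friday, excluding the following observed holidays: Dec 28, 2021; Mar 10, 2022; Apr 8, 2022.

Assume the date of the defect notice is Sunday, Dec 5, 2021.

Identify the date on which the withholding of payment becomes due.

Mar 29, 2022

The last day of the remediation period: Dec 5, 2021 + 45 days = Jan 19, 2022.
The last day of the consultation period: 7 business days after Wednesday, Jan 19, 2022, skipping weekends — Jan 20, Jan 21, Jan 24, Jan 25, Jan 26, Jan 27, Jan 28 — lands on Friday, Jan 28, 2022.
The date on which the withholding of payment becomes due: Jan 28, 2022 + 60 days = Mar 29, 2022.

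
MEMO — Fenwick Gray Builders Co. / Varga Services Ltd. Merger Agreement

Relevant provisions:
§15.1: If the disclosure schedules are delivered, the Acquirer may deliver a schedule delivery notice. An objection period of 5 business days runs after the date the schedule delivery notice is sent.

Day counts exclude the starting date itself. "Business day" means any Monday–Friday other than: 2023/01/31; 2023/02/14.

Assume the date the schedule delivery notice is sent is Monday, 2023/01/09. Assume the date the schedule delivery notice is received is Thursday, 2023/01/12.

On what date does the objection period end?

The last day of the objection period: counting 5 business days from Monday, 2023/01/09 (Jan 10, Jan 11, Jan 12, Jan 13, Jan 16, skipping weekends) reaches Monday, 2023/01/16.

2023/01/16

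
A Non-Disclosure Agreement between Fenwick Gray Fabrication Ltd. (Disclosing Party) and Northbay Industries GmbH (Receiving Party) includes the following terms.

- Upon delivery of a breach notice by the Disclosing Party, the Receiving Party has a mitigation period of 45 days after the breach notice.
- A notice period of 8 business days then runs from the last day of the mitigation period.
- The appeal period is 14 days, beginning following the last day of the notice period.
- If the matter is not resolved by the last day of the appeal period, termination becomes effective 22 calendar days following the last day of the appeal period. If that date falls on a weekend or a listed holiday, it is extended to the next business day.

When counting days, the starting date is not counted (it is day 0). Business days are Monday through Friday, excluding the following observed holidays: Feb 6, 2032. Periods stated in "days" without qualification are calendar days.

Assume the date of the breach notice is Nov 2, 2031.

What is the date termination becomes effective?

Feb 3, 2032

The last day of the mitigation period: Nov 2, 2031 + 45 days = Dec 17, 2031.
The last day of the notice period: 8 business days after Wednesday, Dec 17, 2031, skipping weekends — Dec 18, Dec 19, Dec 22, Dec 23, Dec 24, Dec 25, Dec 26, Dec 29 — lands on Monday, Dec 29, 2031.
The last day of the appeal period: Dec 29, 2031 + 14 days = Jan 12, 2032.
The date termination becomes effective: Jan 12, 2032 + 22 days = Feb 3, 2032. Feb 3, 2032 is a Tuesday and is not a listed holiday, so no roll-forward applies.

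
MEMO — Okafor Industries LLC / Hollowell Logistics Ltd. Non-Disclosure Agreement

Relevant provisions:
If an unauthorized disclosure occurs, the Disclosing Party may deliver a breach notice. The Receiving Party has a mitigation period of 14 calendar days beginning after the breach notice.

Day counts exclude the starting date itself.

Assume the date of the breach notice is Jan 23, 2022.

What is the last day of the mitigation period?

Adding 14 calendar days to Jan 23, 2022 gives Feb 6, 2022, which is the last day of the mitigation period.

Feb 6, 2022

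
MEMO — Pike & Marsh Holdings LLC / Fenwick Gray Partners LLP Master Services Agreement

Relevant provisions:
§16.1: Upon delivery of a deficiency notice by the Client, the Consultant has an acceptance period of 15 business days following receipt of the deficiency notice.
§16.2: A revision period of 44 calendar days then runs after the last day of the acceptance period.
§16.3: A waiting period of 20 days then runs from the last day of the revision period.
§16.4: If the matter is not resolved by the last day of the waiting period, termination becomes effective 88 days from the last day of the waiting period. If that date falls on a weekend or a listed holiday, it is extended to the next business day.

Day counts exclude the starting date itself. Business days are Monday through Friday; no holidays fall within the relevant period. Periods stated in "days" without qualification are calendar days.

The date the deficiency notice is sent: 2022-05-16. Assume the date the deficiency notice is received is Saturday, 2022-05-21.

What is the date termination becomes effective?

The last day of the acceptance period: counting 15 business days from Saturday, 2022-05-21 (May 23, May 24, May 25, May 26, …, Jun 8, Jun 9, Jun 10, skipping weekends) reaches Friday, 2022-06-10.
Adding 44 calendar days to 2022-06-10 gives 2022-07-24, which is the last day of the revision period.
The last day of the waiting period: 2022-07-24 + 20 days = 2022-08-13.
Adding 88 calendar days to 2022-08-13 gives 2022-11-09, which is the date termination becomes effective. 2022-11-09 is a Wednesday, so no roll-forward applies.

2022-11-09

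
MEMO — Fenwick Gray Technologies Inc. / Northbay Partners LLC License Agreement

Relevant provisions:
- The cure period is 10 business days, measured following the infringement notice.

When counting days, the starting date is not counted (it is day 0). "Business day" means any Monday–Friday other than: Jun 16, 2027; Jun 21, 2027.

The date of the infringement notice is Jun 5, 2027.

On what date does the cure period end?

From Saturday, Jun 5, 2027, 10 business days (Jun 7, Jun 8, Jun 9, Jun 10, Jun 11, Jun 14, Jun 15, Jun 17, Jun 18, Jun 22, skipping weekends and the listed holidays on Jun 16, Jun 21) brings us to Tuesday, Jun 22, 2027, which is the last day of the cure period.

Jun 22, 2027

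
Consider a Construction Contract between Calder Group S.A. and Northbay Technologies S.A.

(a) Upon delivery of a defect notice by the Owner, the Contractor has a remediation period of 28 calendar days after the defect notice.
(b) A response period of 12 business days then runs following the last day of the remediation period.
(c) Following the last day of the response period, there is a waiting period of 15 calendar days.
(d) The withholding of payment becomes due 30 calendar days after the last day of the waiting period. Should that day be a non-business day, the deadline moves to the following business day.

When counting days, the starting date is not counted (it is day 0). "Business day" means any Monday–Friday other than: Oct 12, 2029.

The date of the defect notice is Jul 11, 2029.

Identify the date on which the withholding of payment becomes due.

The last day of the remediation period: 28 calendar days after Jul 11, 2029 is Aug 8, 2029.
From Wednesday, Aug 8, 2029, 12 business days (Aug 9, Aug 10, Aug 13, Aug 14, …, Aug 22, Aug 23, Aug 24, skipping weekends) brings us to Friday, Aug 24, 2029, which is the last day of the response period.
Adding 15 calendar days to Aug 24, 2029 gives Sep 8, 2029, which is the last day of the waiting period.
The date on which the withholding of payment becomes due: Sep 8, 2029 + 30 days = Oct 8, 2029. Oct 8, 2029 is a Monday and is not a listed holiday, so no roll-forward applies.

Oct 8, 2029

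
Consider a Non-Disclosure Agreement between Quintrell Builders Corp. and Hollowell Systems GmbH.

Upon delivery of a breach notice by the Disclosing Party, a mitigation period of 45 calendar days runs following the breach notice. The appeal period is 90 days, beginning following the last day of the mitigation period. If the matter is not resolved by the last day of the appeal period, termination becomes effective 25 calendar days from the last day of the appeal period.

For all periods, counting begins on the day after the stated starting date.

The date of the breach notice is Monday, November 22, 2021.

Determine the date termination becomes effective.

Adding 45 calendar days to November 22, 2021 gives January 6, 2022, which is the last day of the mitigation period.
Adding 90 calendar days to January 6, 2022 gives April 6, 2022, which is the last day of the appeal period.
The date termination becomes effective: April 6, 2022 + 25 days = May 1, 2022.

May 1, 2022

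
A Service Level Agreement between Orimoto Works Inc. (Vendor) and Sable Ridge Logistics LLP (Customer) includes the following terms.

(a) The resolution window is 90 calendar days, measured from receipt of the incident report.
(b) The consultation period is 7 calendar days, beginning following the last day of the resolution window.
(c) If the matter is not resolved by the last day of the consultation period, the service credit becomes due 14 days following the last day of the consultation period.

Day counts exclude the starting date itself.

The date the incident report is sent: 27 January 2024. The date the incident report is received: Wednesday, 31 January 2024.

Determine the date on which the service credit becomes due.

21 May 2024

The last day of the resolution window: 90 calendar days after 31 January 2024 is 30 April 2024.
Adding 7 calendar days to 30 April 2024 gives 7 May 2024, which is the last day of the consultation period.
The date on which the service credit becomes due: 7 May 2024 + 14 days = 21 May 2024.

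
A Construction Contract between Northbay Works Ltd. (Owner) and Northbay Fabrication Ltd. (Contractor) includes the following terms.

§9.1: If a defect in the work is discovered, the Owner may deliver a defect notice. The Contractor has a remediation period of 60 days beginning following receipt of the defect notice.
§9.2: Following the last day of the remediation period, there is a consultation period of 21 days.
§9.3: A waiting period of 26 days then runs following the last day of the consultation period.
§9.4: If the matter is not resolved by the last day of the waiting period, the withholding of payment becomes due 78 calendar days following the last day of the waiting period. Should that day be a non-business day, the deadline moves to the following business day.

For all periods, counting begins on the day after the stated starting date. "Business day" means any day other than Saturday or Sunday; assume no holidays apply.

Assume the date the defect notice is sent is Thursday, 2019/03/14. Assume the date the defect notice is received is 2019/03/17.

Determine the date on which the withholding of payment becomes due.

The last day of the remediation period: 60 calendar days after 2019/03/17 is 2019/05/16.
The last day of the consultation period: 2019/05/16 + 21 days = 2019/06/06.
Adding 26 calendar days to 2019/06/06 gives 2019/07/02, which is the last day of the waiting period.
The date on which the withholding of payment becomes due: 78 calendar days after 2019/07/02 is 2019/09/18. 2019/09/18 is a Wednesday, so no roll-forward applies.

2019/09/18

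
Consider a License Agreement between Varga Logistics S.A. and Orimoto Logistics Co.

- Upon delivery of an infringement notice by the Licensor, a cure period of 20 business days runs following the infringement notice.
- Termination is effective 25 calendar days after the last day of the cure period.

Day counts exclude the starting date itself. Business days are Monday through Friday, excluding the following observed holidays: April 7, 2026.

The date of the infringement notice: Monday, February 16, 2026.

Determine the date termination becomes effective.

April 10, 2026

The last day of the cure period: counting 20 business days from Monday, February 16, 2026 (Feb 17, Feb 18, Feb 19, Feb 20, …, Mar 12, Mar 13, Mar 16, skipping weekends) reaches Monday, March 16, 2026.
The date termination becomes effective: 25 calendar days after March 16, 2026 is April 10, 2026.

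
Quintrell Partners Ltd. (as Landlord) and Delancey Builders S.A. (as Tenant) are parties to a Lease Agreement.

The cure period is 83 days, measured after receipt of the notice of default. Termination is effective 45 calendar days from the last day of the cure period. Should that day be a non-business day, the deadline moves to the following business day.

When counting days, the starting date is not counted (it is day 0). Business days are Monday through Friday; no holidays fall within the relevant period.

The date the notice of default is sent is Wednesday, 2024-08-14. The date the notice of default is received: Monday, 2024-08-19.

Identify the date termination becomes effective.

The last day of the cure period: 83 calendar days after 2024-08-19 is 2024-11-10.
The date termination becomes effective: 45 calendar days after 2024-11-10 is 2024-12-25. 2024-12-25 is a Wednesday, so no roll-forward applies.

2024-12-25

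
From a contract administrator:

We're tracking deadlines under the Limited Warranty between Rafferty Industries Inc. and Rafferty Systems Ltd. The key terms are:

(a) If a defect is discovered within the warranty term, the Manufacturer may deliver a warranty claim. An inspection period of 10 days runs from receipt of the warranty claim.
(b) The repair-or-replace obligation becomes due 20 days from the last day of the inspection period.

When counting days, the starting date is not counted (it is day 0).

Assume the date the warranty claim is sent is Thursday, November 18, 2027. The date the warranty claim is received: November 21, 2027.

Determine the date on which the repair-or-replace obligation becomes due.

The last day of the inspection period: November 21, 2027 + 10 days = December 1, 2027.
The date on which the repair-or-replace obligation becomes due: 20 calendar days after December 1, 2027 is December 21, 2027.

December 21, 2027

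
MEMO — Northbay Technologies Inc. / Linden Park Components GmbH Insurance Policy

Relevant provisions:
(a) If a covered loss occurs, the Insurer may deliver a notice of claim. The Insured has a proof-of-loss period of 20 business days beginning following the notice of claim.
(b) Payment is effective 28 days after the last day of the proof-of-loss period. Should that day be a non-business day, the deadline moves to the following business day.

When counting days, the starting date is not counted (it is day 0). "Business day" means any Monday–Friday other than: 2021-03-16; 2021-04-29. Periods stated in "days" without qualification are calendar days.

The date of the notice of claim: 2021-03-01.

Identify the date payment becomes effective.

The last day of the proof-of-loss period: 20 business days after Monday, 2021-03-01, skipping weekends and the listed holiday on Mar 16 — Mar 2, Mar 3, Mar 4, Mar 5, …, Mar 26, Mar 29, Mar 30 — lands on Tuesday, 2021-03-30.
The date payment becomes effective: 2021-03-30 + 28 days = 2021-04-27. 2021-04-27 is a Tuesday and is not a listed holiday, so no roll-forward applies.

2021-04-27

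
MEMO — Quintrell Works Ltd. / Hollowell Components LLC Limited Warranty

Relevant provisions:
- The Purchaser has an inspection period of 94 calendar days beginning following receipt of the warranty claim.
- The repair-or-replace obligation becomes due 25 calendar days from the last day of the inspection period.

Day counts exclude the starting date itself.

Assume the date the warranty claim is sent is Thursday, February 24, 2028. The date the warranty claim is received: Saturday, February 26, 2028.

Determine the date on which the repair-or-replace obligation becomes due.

The last day of the inspection period: 94 calendar days after February 26, 2028 is May 30, 2028.
Adding 25 calendar days to May 30, 2028 gives June 24, 2028, which is the date on which the repair-or-replace obligation becomes due.

June 24, 2028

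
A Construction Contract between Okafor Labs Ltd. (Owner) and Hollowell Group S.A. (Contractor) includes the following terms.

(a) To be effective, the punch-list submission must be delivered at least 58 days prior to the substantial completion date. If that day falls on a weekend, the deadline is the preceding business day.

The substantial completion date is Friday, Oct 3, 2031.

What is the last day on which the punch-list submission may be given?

Counting back 58 calendar days from Oct 3, 2031 gives Aug 6, 2031. That is a Wednesday, so no adjustment is needed.

Aug 6, 2031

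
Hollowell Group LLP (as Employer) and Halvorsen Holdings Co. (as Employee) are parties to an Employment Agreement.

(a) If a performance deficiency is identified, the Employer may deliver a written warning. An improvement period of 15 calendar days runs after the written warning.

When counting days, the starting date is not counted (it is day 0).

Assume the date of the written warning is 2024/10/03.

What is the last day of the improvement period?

2024/10/18

Adding 15 calendar days to 2024/10/03 gives 2024/10/18, which is the last day of the improvement period.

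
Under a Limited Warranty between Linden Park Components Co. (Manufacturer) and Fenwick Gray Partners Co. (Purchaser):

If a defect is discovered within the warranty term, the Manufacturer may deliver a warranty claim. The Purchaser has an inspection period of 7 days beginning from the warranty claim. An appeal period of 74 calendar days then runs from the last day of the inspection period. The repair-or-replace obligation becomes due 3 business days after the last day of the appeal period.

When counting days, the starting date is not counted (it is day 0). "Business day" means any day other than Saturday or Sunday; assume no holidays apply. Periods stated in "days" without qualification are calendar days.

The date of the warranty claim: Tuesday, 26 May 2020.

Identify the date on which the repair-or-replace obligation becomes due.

19 August 2020

The last day of the inspection period: 7 calendar days after 26 May 2020 is 2 June 2020.
Adding 74 calendar days to 2 June 2020 gives 15 August 2020, which is the last day of the appeal period.
The date on which the repair-or-replace obligation becomes due: counting 3 business days from Saturday, 15 August 2020 (Aug 17, Aug 18, Aug 19, skipping weekends) reaches Wednesday, 19 August 2020.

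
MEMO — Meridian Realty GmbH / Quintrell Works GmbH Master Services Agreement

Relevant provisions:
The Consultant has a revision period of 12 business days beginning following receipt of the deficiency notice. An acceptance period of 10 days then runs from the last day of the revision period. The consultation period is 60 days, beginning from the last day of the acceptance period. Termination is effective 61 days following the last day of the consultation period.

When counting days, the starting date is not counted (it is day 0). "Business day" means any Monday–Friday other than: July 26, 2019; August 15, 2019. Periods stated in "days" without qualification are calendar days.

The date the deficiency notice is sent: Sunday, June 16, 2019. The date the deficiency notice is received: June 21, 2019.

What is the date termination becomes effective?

November 17, 2019

The last day of the revision period: counting 12 business days from Friday, June 21, 2019 (Jun 24, Jun 25, Jun 26, Jun 27, …, Jul 5, Jul 8, Jul 9, skipping weekends) reaches Tuesday, July 9, 2019.
Adding 10 calendar days to July 9, 2019 gives July 19, 2019, which is the last day of the acceptance period.
Adding 60 calendar days to July 19, 2019 gives September 17, 2019, which is the last day of the consultation period.
The date termination becomes effective: 61 calendar days after September 17, 2019 is November 17, 2019.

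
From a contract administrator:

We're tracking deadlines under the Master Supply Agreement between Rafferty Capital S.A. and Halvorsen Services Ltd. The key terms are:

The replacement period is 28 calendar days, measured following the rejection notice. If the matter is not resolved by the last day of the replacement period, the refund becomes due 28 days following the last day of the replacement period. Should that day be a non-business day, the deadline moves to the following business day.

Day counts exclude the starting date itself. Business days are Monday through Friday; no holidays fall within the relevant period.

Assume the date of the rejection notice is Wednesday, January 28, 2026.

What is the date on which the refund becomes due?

March 25, 2026

Adding 28 calendar days to January 28, 2026 gives February 25, 2026, which is the last day of the replacement period.
The date on which the refund becomes due: February 25, 2026 + 28 days = March 25, 2026. March 25, 2026 is a Wednesday, so no roll-forward applies.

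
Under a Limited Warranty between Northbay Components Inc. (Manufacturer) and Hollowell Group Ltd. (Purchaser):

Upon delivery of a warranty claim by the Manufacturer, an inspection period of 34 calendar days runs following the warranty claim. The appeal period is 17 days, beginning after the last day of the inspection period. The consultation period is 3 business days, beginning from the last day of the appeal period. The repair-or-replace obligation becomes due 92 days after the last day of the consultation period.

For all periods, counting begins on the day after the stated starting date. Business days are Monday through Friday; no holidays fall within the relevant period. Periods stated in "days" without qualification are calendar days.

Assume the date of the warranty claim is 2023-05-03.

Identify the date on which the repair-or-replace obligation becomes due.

Adding 34 calendar days to 2023-05-03 gives 2023-06-06, which is the last day of the inspection period.
The last day of the appeal period: 2023-06-06 + 17 days = 2023-06-23.
The last day of the consultation period: 3 business days after Friday, 2023-06-23, skipping weekends — Jun 26, Jun 27, Jun 28 — lands on Wednesday, 2023-06-28.
The date on which the repair-or-replace obligation becomes due: 92 calendar days after 2023-06-28 is 2023-09-28.

2023-09-28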